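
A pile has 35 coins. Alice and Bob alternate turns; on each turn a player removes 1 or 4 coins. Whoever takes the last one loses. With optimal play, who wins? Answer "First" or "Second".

First

Positions where the player to move wins (W) vs loses (L):
i:   0  1  2  3  4  5  6  7  8  9 10 11 12 13 14 15 16 17 18 19 20 21 22 23 24 25 26 27 28 29 30 31 32 33 34 35
     W  L  W  L  W  W  L  W  L  W  W  L  W  L  W  W  L  W  L  W  W  L  W  L  W  W  L  W  L  W  W  L  W  L  W  W
Position 35 is W, so the first player wins.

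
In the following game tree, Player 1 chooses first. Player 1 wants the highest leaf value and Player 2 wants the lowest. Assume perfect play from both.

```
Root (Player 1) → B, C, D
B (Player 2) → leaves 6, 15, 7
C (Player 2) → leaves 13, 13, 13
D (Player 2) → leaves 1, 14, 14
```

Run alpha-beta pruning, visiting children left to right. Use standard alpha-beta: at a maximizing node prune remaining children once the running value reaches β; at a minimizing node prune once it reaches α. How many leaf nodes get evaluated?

7

B [α=-∞,β=+∞]: v=6
C [α=6,β=+∞]: v=13
D [α=13,β=+∞]: v=1 after child 1 ≤ α → α-cutoff, skip 2
Root [α=-∞,β=+∞]: v=13
Leaves evaluated: 7 of 9.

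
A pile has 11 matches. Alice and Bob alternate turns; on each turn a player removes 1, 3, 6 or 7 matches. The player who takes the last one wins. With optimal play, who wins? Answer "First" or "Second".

First

Positions where the player to move wins (W) vs loses (L):
i:   0  1  2  3  4  5  6  7  8  9 10 11
     L  W  L  W  L  W  W  W  W  W  W  W
Position 11 is W, so the first player wins.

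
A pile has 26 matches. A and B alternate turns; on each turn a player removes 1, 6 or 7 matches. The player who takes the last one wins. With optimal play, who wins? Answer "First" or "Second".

Second

i:   0  1  2  3  4  5  6  7  8  9 10 11 12 13 14 15 16 17 18 19 20 21 22 23 24 25 26
     L  W  L  W  L  W  W  W  W  W  W  W  L  W  L  W  L  W  W  W  W  W  W  W  L  W  L
Position 26 is L, so the second player wins.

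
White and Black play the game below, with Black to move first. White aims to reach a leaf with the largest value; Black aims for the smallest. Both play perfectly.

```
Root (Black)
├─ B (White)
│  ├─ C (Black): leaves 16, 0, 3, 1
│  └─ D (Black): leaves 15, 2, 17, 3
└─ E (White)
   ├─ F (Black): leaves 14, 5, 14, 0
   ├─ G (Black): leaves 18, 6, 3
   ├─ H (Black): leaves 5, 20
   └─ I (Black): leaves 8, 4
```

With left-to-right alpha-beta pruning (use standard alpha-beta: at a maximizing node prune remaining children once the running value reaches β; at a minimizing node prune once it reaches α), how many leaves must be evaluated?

C [α=-∞,β=+∞]: v=0
D [α=0,β=+∞]: v=2
B [α=-∞,β=+∞]: v=2
F [α=-∞,β=2]: v=0
G [α=0,β=2]: v=3
E [α=-∞,β=2]: v=3 after child 2 ≥ β → β-cutoff, skip 2
Root [α=-∞,β=+∞]: v=2
Leaves evaluated: 15 of 19.

15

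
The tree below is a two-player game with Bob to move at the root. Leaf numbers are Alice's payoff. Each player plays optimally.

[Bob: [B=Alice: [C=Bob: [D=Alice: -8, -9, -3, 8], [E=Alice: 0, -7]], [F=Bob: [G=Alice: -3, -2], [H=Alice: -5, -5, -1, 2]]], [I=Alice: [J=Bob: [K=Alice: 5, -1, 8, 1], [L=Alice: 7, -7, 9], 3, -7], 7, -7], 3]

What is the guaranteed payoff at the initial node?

D (Alice): max(-8, -9, -3, 8) = 8
E (Alice): max(0, -7) = 0
C (Bob): min(8, 0) = 0
G (Alice): max(-3, -2) = -2
H (Alice): max(-5, -5, -1, 2) = 2
F (Bob): min(-2, 2) = -2
B (Alice): max(0, -2) = 0
K (Alice): max(5, -1, 8, 1) = 8
L (Alice): max(7, -7, 9) = 9
J (Bob): min(8, 9, 3, -7) = -7
I (Alice): max(-7, 7, -7) = 7
Root (Bob): min(0, 7, 3) = 0

0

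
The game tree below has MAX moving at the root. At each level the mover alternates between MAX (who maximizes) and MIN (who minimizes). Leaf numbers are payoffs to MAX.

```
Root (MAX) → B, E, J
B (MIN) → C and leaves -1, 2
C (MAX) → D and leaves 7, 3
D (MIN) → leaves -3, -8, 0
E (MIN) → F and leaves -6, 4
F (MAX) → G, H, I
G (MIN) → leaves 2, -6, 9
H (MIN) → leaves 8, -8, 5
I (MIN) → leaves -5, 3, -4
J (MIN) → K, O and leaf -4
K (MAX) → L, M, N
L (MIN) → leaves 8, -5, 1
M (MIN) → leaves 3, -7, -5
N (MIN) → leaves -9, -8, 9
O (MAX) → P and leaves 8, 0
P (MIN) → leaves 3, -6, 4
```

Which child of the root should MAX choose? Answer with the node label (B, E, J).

D (MIN): min(-3, -8, 0) = -8
C (MAX): max(-8, 7, 3) = 7
B (MIN): min(7, -1, 2) = -1
G (MIN): min(2, -6, 9) = -6
H (MIN): min(8, -8, 5) = -8
I (MIN): min(-5, 3, -4) = -5
F (MAX): max(-6, -8, -5) = -5
E (MIN): min(-5, -6, 4) = -6
L (MIN): min(8, -5, 1) = -5
M (MIN): min(3, -7, -5) = -7
N (MIN): min(-9, -8, 9) = -9
K (MAX): max(-5, -7, -9) = -5
P (MIN): min(3, -6, 4) = -6
O (MAX): max(-6, 8, 0) = 8
J (MIN): min(-5, 8, -4) = -5
Root (MAX): max(-1, -6, -5) = -1
MAX picks the child with the highest value: B (value -1).

B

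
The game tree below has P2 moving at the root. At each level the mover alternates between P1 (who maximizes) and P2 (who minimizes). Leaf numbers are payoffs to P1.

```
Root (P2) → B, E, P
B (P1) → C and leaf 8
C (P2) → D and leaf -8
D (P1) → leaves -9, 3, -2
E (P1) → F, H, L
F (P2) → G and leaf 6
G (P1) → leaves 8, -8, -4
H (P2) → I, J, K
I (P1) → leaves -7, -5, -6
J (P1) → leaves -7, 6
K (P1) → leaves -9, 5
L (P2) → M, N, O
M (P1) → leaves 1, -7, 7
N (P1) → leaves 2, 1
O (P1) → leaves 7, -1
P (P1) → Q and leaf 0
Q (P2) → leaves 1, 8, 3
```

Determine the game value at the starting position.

D (P1): max(-9, 3, -2) = 3
C (P2): min(3, -8) = -8
B (P1): max(-8, 8) = 8
G (P1): max(8, -8, -4) = 8
F (P2): min(8, 6) = 6
I (P1): max(-7, -5, -6) = -5
J (P1): max(-7, 6) = 6
K (P1): max(-9, 5) = 5
H (P2): min(-5, 6, 5) = -5
M (P1): max(1, -7, 7) = 7
N (P1): max(2, 1) = 2
O (P1): max(7, -1) = 7
L (P2): min(7, 2, 7) = 2
E (P1): max(6, -5, 2) = 6
Q (P2): min(1, 8, 3) = 1
P (P1): max(1, 0) = 1
Root (P2): min(8, 6, 1) = 1

1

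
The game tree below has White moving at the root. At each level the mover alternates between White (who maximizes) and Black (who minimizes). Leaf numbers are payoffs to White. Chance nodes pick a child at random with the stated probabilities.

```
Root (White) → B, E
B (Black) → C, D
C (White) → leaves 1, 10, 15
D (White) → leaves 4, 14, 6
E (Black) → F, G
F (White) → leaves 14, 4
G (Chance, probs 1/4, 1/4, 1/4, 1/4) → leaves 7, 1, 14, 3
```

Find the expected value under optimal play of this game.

14

C (White): max(1, 10, 15) = 15
D (White): max(4, 14, 6) = 14
B (Black): min(15, 14) = 14
F (White): max(14, 4) = 14
G (Chance): 1/4·7 + 1/4·1 + 1/4·14 + 1/4·3 = 6.25
E (Black): min(14, 6.25) = 6.25
Root (White): max(14, 6.25) = 14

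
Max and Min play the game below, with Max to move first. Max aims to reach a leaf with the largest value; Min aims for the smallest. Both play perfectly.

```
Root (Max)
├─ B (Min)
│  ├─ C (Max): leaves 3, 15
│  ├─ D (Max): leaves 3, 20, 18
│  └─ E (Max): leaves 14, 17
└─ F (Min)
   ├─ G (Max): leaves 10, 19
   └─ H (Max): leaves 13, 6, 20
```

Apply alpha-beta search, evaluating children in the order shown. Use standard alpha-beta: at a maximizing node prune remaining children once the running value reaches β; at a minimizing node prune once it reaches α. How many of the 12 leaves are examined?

11

C [α=-∞,β=+∞]: v=15
D [α=-∞,β=15]: v=20 after child 2 ≥ β → β-cutoff, skip 1
E [α=-∞,β=15]: v=17
B [α=-∞,β=+∞]: v=15
G [α=15,β=+∞]: v=19
H [α=15,β=19]: v=20
F [α=15,β=+∞]: v=19
Root [α=-∞,β=+∞]: v=19
Leaves evaluated: 11 of 12.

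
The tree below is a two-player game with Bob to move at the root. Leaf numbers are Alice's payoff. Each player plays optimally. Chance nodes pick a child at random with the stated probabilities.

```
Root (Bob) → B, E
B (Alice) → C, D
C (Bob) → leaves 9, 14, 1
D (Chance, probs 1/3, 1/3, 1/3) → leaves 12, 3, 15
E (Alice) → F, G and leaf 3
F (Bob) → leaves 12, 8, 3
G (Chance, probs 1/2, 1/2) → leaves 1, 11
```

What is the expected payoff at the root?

C (Bob): min(9, 14, 1) = 1
D (Chance): 1/3·12 + 1/3·3 + 1/3·15 = 10
B (Alice): max(1, 10) = 10
F (Bob): min(12, 8, 3) = 3
G (Chance): 1/2·1 + 1/2·11 = 6
E (Alice): max(3, 6, 3) = 6
Root (Bob): min(10, 6) = 6

6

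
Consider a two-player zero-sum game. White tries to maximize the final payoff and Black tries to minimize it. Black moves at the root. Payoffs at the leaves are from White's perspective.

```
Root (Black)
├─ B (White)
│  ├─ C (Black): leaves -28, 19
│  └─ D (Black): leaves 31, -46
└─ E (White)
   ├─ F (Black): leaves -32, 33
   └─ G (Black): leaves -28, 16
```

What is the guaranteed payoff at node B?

C: min(-28, 19) = -28
D: min(31, -46) = -46
B: max(-28, -46) = -28

-28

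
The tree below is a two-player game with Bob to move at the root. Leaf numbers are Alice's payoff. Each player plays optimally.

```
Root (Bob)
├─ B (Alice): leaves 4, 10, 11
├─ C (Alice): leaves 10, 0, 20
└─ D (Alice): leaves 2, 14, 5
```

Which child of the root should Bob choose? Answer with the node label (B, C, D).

B

B (Alice): max(4, 10, 11) = 11
C (Alice): max(10, 0, 20) = 20
D (Alice): max(2, 14, 5) = 14
Root (Bob): min(11, 20, 14) = 11
Bob picks the child with the lowest value: B (value 11).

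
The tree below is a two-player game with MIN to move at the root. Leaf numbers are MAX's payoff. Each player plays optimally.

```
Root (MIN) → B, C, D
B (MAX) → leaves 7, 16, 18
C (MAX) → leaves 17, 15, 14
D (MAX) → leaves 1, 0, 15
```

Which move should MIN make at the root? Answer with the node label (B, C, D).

D

B (MAX): max(7, 16, 18) = 18
C (MAX): max(17, 15, 14) = 17
D (MAX): max(1, 0, 15) = 15
Root (MIN): min(18, 17, 15) = 15
MIN picks the child with the lowest value: D (value 15).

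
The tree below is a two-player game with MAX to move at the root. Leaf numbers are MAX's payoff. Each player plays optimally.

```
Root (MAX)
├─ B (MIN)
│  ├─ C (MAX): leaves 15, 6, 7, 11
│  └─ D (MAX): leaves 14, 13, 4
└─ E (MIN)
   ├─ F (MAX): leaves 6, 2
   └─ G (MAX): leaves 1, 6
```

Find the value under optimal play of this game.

C (MAX): max(15, 6, 7, 11) = 15
D (MAX): max(14, 13, 4) = 14
B (MIN): min(15, 14) = 14
F (MAX): max(6, 2) = 6
G (MAX): max(1, 6) = 6
E (MIN): min(6, 6) = 6
Root (MAX): max(14, 6) = 14

14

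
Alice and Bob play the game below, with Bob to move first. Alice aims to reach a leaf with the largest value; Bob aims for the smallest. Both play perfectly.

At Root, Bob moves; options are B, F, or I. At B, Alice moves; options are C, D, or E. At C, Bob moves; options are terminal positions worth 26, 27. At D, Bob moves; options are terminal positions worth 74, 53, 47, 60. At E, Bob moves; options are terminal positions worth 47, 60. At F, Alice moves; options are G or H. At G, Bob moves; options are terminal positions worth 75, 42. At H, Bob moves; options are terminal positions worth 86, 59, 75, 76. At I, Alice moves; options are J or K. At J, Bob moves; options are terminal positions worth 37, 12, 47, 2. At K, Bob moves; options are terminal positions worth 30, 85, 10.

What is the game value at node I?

10

J: min(37, 12, 47, 2) = 2
K: min(30, 85, 10) = 10
I: max(2, 10) = 10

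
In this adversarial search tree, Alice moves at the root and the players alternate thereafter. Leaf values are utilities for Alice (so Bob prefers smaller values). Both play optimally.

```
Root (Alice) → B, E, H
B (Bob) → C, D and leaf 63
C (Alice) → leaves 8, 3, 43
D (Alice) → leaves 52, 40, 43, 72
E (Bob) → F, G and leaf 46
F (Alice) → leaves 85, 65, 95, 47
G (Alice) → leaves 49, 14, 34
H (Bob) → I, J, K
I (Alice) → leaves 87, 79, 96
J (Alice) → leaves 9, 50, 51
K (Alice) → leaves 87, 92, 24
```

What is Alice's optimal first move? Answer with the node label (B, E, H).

H

C (Alice): max(8, 3, 43) = 43
D (Alice): max(52, 40, 43, 72) = 72
B (Bob): min(43, 72, 63) = 43
F (Alice): max(85, 65, 95, 47) = 95
G (Alice): max(49, 14, 34) = 49
E (Bob): min(95, 49, 46) = 46
I (Alice): max(87, 79, 96) = 96
J (Alice): max(9, 50, 51) = 51
K (Alice): max(87, 92, 24) = 92
H (Bob): min(96, 51, 92) = 51
Root (Alice): max(43, 46, 51) = 51
Alice picks the child with the highest value: H (value 51).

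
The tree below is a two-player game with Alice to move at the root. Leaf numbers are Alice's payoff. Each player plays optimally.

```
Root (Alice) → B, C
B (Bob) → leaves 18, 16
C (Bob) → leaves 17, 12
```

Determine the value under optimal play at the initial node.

B (Bob): min(18, 16) = 16
C (Bob): min(17, 12) = 12
Root (Alice): max(16, 12) = 16

16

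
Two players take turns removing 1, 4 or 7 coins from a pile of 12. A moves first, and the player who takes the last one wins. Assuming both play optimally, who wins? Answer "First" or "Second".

W/L table (W = player to move can force a win):
i:   0  1  2  3  4  5  6  7  8  9 10 11 12
     L  W  L  W  W  L  W  W  L  W  L  W  W
Position 12 is W, so the first player wins.

First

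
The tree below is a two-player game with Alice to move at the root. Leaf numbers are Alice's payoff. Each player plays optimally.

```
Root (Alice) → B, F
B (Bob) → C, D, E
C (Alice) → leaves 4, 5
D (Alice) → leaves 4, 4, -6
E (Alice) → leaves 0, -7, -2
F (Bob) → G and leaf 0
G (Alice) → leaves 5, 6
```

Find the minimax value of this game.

0

C (Alice): max(4, 5) = 5
D (Alice): max(4, 4, -6) = 4
E (Alice): max(0, -7, -2) = 0
B (Bob): min(5, 4, 0) = 0
G (Alice): max(5, 6) = 6
F (Bob): min(6, 0) = 0
Root (Alice): max(0, 0) = 0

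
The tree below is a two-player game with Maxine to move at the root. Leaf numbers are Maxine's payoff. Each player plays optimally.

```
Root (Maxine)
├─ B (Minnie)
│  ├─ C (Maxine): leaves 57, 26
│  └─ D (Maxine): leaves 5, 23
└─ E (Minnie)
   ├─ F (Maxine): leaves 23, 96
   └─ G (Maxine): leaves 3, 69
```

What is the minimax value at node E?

69

F: max(23, 96) = 96
G: max(3, 69) = 69
E: min(96, 69) = 69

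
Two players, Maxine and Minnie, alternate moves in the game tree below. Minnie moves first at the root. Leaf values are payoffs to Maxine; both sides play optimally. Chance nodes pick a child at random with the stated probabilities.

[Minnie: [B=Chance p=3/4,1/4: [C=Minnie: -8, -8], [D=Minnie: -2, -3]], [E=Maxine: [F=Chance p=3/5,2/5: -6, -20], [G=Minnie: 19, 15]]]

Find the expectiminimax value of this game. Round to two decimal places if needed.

C (Minnie): min(-8, -8) = -8
D (Minnie): min(-2, -3) = -3
B (Chance): 3/4·-8 + 1/4·-3 = -6.75
F (Chance): 3/5·-6 + 2/5·-20 = -11.6
G (Minnie): min(19, 15) = 15
E (Maxine): max(-11.6, 15) = 15
Root (Minnie): min(-6.75, 15) = -6.75

-6.75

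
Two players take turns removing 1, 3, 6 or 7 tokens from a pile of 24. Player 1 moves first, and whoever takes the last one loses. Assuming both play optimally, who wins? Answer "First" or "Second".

i:   0  1  2  3  4  5  6  7  8  9 10 11 12 13 14 15 16 17 18 19 20 21 22 23 24
     W  L  W  L  W  L  W  W  W  W  W  W  W  L  W  L  W  L  W  W  W  W  W  W  W
Position 24 is W, so the first player wins.

First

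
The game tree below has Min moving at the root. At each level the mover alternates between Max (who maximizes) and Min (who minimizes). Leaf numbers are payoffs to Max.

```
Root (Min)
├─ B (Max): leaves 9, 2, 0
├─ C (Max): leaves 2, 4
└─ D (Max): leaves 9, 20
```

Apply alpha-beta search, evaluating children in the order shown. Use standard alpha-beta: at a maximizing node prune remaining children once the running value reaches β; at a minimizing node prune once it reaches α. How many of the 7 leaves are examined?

B [α=-∞,β=+∞]: v=9
C [α=-∞,β=9]: v=4
D [α=-∞,β=4]: v=9 after child 1 ≥ β → β-cutoff, skip 1
Root [α=-∞,β=+∞]: v=4
Leaves evaluated: 6 of 7.

6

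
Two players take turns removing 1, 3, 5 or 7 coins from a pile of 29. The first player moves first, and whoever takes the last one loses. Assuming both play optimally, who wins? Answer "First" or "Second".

Second

Compute winning (W) and losing (L) positions by backward induction:
i:   0  1  2  3  4  5  6  7  8  9 10 11 12 13 14 15 16 17 18 19 20 21 22 23 24 25 26 27 28 29
     W  L  W  L  W  L  W  L  W  L  W  L  W  L  W  L  W  L  W  L  W  L  W  L  W  L  W  L  W  L
Position 29 is L, so the second player wins.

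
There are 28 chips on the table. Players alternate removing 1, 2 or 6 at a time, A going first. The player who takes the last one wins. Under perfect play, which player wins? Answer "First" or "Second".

Second

i:   0  1  2  3  4  5  6  7  8  9 10 11 12 13 14 15 16 17 18 19 20 21 22 23 24 25 26 27 28
     L  W  W  L  W  W  W  L  W  W  L  W  W  W  L  W  W  L  W  W  W  L  W  W  L  W  W  W  L
Position 28 is L, so the second player wins.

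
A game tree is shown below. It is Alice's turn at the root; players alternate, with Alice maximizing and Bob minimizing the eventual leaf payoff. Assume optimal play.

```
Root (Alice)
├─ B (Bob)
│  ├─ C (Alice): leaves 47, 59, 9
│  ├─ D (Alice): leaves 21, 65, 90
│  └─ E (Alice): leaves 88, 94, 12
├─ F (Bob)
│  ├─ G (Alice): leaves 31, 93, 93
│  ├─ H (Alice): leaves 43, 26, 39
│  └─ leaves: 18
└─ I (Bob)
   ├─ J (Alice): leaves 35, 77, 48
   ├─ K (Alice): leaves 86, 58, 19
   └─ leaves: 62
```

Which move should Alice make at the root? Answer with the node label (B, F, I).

C (Alice): max(47, 59, 9) = 59
D (Alice): max(21, 65, 90) = 90
E (Alice): max(88, 94, 12) = 94
B (Bob): min(59, 90, 94) = 59
G (Alice): max(31, 93, 93) = 93
H (Alice): max(43, 26, 39) = 43
F (Bob): min(93, 43, 18) = 18
J (Alice): max(35, 77, 48) = 77
K (Alice): max(86, 58, 19) = 86
I (Bob): min(77, 86, 62) = 62
Root (Alice): max(59, 18, 62) = 62
Alice picks the child with the highest value: I (value 62).

I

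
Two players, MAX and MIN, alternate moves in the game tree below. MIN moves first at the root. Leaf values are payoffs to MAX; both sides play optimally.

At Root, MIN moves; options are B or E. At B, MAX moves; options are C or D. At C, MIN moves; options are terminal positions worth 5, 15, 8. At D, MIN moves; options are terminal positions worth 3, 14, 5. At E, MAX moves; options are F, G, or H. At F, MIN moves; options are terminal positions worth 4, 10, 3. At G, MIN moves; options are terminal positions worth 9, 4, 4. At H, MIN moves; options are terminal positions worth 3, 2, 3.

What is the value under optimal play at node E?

4

F: min(4, 10, 3) = 3
G: min(9, 4, 4) = 4
H: min(3, 2, 3) = 2
E: max(3, 4, 2) = 4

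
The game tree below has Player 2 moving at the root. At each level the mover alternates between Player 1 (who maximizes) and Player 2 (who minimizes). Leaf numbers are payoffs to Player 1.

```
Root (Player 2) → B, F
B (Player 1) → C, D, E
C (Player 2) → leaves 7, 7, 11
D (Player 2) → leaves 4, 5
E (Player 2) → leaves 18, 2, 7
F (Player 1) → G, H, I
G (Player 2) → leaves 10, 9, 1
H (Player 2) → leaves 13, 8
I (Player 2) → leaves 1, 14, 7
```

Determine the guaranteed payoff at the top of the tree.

7

C (Player 2): min(7, 7, 11) = 7
D (Player 2): min(4, 5) = 4
E (Player 2): min(18, 2, 7) = 2
B (Player 1): max(7, 4, 2) = 7
G (Player 2): min(10, 9, 1) = 1
H (Player 2): min(13, 8) = 8
I (Player 2): min(1, 14, 7) = 1
F (Player 1): max(1, 8, 1) = 8
Root (Player 2): min(7, 8) = 7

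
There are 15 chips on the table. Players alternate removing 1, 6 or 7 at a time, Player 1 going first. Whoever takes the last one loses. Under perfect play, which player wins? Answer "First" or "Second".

W/L table (W = player to move can force a win):
i:   0  1  2  3  4  5  6  7  8  9 10 11 12 13 14 15
     W  L  W  L  W  L  W  W  W  W  W  W  W  L  W  L
Position 15 is L, so the second player wins.

Second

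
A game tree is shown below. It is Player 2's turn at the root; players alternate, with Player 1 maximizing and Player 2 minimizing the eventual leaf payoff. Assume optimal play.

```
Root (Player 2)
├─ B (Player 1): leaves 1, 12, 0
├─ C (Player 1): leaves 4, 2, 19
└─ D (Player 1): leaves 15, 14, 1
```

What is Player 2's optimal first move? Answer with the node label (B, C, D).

B (Player 1): max(1, 12, 0) = 12
C (Player 1): max(4, 2, 19) = 19
D (Player 1): max(15, 14, 1) = 15
Root (Player 2): min(12, 19, 15) = 12
Player 2 picks the child with the lowest value: B (value 12).

B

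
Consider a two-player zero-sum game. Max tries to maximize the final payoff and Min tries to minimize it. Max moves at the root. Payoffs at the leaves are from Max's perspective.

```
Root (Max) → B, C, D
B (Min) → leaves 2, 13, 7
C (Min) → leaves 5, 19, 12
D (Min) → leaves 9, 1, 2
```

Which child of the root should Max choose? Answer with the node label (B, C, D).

B (Min): min(2, 13, 7) = 2
C (Min): min(5, 19, 12) = 5
D (Min): min(9, 1, 2) = 1
Root (Max): max(2, 5, 1) = 5
Max picks the child with the highest value: C (value 5).

C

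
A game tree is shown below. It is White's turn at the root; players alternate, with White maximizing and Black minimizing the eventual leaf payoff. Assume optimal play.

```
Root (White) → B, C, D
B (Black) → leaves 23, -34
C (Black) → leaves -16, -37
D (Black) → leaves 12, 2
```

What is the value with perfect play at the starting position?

B (Black): min(23, -34) = -34
C (Black): min(-16, -37) = -37
D (Black): min(12, 2) = 2
Root (White): max(-34, -37, 2) = 2

2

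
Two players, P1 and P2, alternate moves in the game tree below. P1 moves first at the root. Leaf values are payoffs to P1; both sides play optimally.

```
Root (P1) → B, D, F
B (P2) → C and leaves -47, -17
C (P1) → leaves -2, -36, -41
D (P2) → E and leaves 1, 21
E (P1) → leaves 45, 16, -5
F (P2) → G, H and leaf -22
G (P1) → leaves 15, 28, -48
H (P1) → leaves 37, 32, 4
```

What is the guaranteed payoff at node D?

1

E: max(45, 16, -5) = 45
D: min(45, 1, 21) = 1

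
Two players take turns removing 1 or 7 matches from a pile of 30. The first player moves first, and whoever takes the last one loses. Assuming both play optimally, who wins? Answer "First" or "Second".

First

Compute winning (W) and losing (L) positions by backward induction:
i:   0  1  2  3  4  5  6  7  8  9 10 11 12 13 14 15 16 17 18 19 20 21 22 23 24 25 26 27 28 29 30
     W  L  W  L  W  L  W  L  W  L  W  L  W  L  W  L  W  L  W  L  W  L  W  L  W  L  W  L  W  L  W
Position 30 is W, so the first player wins.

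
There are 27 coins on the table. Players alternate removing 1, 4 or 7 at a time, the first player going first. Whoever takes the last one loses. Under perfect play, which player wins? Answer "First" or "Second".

Second

Mark each pile size as W (mover wins) or L (mover loses):
i:   0  1  2  3  4  5  6  7  8  9 10 11 12 13 14 15 16 17 18 19 20 21 22 23 24 25 26 27
     W  L  W  L  W  W  L  W  W  L  W  L  W  W  L  W  W  L  W  L  W  W  L  W  W  L  W  L
Position 27 is L, so the second player wins.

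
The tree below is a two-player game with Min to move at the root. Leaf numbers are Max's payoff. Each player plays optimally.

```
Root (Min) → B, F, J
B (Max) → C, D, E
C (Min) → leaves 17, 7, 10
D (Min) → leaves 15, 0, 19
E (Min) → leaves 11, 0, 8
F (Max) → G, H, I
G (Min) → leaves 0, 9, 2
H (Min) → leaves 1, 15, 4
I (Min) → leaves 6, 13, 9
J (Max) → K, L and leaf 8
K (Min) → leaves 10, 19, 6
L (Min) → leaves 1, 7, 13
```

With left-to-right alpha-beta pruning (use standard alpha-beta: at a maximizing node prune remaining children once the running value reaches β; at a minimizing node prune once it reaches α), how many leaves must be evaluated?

C [α=-∞,β=+∞]: v=7
D [α=7,β=+∞]: v=0 after child 2 ≤ α → α-cutoff, skip 1
E [α=7,β=+∞]: v=0 after child 2 ≤ α → α-cutoff, skip 1
B [α=-∞,β=+∞]: v=7
G [α=-∞,β=7]: v=0
H [α=0,β=7]: v=1
I [α=1,β=7]: v=6
F [α=-∞,β=7]: v=6
K [α=-∞,β=6]: v=6
J [α=-∞,β=6]: v=6 after child 1 ≥ β → β-cutoff, skip 2
Root [α=-∞,β=+∞]: v=6
Leaves evaluated: 19 of 25.

19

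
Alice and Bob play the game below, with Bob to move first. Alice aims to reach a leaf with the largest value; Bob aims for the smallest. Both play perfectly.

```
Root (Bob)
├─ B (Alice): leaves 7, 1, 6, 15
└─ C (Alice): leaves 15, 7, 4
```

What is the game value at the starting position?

15

B (Alice): max(7, 1, 6, 15) = 15
C (Alice): max(15, 7, 4) = 15
Root (Bob): min(15, 15) = 15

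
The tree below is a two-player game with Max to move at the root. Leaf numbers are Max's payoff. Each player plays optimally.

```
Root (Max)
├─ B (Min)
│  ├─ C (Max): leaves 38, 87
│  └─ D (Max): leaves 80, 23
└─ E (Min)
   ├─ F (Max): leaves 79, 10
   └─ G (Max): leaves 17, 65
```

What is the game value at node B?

80

C: max(38, 87) = 87
D: max(80, 23) = 80
B: min(87, 80) = 80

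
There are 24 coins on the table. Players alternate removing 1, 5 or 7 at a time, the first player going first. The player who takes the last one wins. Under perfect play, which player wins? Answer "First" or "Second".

Second

Compute winning (W) and losing (L) positions by backward induction:
i:   0  1  2  3  4  5  6  7  8  9 10 11 12 13 14 15 16 17 18 19 20 21 22 23 24
     L  W  L  W  L  W  L  W  L  W  L  W  L  W  L  W  L  W  L  W  L  W  L  W  L
Position 24 is L, so the second player wins.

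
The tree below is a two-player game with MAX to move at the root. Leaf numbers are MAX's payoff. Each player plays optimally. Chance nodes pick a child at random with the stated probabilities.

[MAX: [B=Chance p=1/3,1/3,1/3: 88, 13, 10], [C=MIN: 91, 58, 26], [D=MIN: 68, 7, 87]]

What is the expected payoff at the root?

37

B (Chance): 1/3·88 + 1/3·13 + 1/3·10 = 37
C (MIN): min(91, 58, 26) = 26
D (MIN): min(68, 7, 87) = 7
Root (MAX): max(37, 26, 7) = 37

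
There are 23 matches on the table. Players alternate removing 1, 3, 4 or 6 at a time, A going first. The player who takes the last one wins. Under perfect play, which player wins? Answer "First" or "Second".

Second

Mark each pile size as W (mover wins) or L (mover loses):
i:   0  1  2  3  4  5  6  7  8  9 10 11 12 13 14 15 16 17 18 19 20 21 22 23
     L  W  L  W  W  W  W  L  W  L  W  W  W  W  L  W  L  W  W  W  W  L  W  L
Position 23 is L, so the second player wins.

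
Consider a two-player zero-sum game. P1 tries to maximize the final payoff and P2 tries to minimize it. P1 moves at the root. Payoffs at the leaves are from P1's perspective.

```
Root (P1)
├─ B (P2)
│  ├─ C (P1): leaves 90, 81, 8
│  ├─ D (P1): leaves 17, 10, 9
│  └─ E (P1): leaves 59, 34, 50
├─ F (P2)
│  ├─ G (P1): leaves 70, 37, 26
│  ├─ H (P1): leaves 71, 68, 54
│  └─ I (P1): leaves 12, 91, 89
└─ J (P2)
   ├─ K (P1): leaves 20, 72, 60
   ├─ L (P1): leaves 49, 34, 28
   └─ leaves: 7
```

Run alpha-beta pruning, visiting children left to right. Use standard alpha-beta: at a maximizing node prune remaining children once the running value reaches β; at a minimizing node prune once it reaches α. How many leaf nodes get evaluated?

19

C [α=-∞,β=+∞]: v=90
D [α=-∞,β=90]: v=17
E [α=-∞,β=17]: v=59 after child 1 ≥ β → β-cutoff, skip 2
B [α=-∞,β=+∞]: v=17
G [α=17,β=+∞]: v=70
H [α=17,β=70]: v=71 after child 1 ≥ β → β-cutoff, skip 2
I [α=17,β=70]: v=91 after child 2 ≥ β → β-cutoff, skip 1
F [α=17,β=+∞]: v=70
K [α=70,β=+∞]: v=72
L [α=70,β=72]: v=49
J [α=70,β=+∞]: v=49 after child 2 ≤ α → α-cutoff, skip 1
Root [α=-∞,β=+∞]: v=70
Leaves evaluated: 19 of 25.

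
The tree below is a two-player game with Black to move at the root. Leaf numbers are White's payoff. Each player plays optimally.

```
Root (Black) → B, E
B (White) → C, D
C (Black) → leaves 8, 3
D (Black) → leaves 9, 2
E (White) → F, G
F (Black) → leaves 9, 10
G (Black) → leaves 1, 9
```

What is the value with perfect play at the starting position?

C (Black): min(8, 3) = 3
D (Black): min(9, 2) = 2
B (White): max(3, 2) = 3
F (Black): min(9, 10) = 9
G (Black): min(1, 9) = 1
E (White): max(9, 1) = 9
Root (Black): min(3, 9) = 3

3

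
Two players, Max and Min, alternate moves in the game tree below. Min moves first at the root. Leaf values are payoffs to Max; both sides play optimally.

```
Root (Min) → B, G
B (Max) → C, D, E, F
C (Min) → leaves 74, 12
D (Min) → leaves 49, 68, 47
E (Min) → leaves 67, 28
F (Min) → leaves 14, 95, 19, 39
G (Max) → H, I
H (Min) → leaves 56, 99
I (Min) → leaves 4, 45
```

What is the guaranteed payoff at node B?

C: min(74, 12) = 12
D: min(49, 68, 47) = 47
E: min(67, 28) = 28
F: min(14, 95, 19, 39) = 14
B: max(12, 47, 28, 14) = 47

47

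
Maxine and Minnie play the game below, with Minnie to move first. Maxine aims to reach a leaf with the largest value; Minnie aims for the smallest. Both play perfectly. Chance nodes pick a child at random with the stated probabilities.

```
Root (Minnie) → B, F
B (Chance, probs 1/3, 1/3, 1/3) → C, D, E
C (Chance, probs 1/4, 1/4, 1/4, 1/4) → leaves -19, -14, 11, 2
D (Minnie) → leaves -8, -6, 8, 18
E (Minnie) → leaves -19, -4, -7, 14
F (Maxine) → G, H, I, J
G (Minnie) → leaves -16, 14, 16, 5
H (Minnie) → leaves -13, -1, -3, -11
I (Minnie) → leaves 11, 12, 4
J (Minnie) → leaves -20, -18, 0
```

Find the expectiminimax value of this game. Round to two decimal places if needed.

-10.67

C (Chance): 1/4·-19 + 1/4·-14 + 1/4·11 + 1/4·2 = -5
D (Minnie): min(-8, -6, 8, 18) = -8
E (Minnie): min(-19, -4, -7, 14) = -19
B (Chance): 1/3·-5 + 1/3·-8 + 1/3·-19 = -10.67
G (Minnie): min(-16, 14, 16, 5) = -16
H (Minnie): min(-13, -1, -3, -11) = -13
I (Minnie): min(11, 12, 4) = 4
J (Minnie): min(-20, -18, 0) = -20
F (Maxine): max(-16, -13, 4, -20) = 4
Root (Minnie): min(-10.67, 4) = -10.67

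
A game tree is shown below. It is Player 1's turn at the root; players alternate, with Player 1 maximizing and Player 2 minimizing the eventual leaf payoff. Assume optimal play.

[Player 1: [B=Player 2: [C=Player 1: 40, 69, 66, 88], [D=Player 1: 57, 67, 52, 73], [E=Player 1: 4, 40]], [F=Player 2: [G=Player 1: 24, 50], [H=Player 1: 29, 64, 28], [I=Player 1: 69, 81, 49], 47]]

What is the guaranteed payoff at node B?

40

C: max(40, 69, 66, 88) = 88
D: max(57, 67, 52, 73) = 73
E: max(4, 40) = 40
B: min(88, 73, 40) = 40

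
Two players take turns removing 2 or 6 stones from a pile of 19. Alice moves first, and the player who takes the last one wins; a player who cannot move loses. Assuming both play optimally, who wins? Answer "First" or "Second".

i:   0  1  2  3  4  5  6  7  8  9 10 11 12 13 14 15 16 17 18 19
     L  L  W  W  L  L  W  W  L  L  W  W  L  L  W  W  L  L  W  W
Position 19 is W, so the first player wins.

First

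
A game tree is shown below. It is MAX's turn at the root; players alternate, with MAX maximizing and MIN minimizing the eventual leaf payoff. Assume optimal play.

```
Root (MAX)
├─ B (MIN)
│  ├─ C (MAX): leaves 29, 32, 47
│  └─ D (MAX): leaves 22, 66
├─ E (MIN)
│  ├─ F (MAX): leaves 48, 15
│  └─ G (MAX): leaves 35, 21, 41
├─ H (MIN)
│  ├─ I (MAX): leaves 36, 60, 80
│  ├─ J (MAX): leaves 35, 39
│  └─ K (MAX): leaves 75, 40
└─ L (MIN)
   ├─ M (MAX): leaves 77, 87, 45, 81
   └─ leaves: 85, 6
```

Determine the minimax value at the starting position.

47

C (MAX): max(29, 32, 47) = 47
D (MAX): max(22, 66) = 66
B (MIN): min(47, 66) = 47
F (MAX): max(48, 15) = 48
G (MAX): max(35, 21, 41) = 41
E (MIN): min(48, 41) = 41
I (MAX): max(36, 60, 80) = 80
J (MAX): max(35, 39) = 39
K (MAX): max(75, 40) = 75
H (MIN): min(80, 39, 75) = 39
M (MAX): max(77, 87, 45, 81) = 87
L (MIN): min(87, 85, 6) = 6
Root (MAX): max(47, 41, 39, 6) = 47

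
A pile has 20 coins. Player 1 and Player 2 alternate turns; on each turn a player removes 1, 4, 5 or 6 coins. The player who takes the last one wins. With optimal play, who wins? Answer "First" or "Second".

Compute winning (W) and losing (L) positions by backward induction:
i:   0  1  2  3  4  5  6  7  8  9 10 11 12 13 14 15 16 17 18 19 20
     L  W  L  W  W  W  W  W  W  L  W  L  W  W  W  W  W  W  L  W  L
Position 20 is L, so the second player wins.

Second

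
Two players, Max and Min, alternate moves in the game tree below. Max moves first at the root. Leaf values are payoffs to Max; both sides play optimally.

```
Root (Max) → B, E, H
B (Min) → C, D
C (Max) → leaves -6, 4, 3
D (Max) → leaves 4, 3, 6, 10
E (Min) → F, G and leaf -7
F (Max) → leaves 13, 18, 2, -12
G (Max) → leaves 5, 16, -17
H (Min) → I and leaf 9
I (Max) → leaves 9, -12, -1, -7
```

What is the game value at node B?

4

C: max(-6, 4, 3) = 4
D: max(4, 3, 6, 10) = 10
B: min(4, 10) = 4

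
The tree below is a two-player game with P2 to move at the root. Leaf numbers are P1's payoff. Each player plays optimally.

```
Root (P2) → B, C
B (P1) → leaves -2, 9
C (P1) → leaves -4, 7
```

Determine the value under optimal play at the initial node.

B (P1): max(-2, 9) = 9
C (P1): max(-4, 7) = 7
Root (P2): min(9, 7) = 7

7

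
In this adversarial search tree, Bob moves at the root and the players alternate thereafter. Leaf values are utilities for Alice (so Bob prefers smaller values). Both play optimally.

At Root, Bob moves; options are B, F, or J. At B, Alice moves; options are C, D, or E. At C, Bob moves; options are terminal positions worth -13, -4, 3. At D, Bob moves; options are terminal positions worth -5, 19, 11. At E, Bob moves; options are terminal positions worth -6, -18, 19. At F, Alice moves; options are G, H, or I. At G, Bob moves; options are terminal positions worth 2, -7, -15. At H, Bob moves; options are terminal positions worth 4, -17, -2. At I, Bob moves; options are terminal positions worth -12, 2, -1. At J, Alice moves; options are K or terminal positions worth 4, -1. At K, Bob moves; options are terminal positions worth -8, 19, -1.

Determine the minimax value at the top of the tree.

-12

C (Bob): min(-13, -4, 3) = -13
D (Bob): min(-5, 19, 11) = -5
E (Bob): min(-6, -18, 19) = -18
B (Alice): max(-13, -5, -18) = -5
G (Bob): min(2, -7, -15) = -15
H (Bob): min(4, -17, -2) = -17
I (Bob): min(-12, 2, -1) = -12
F (Alice): max(-15, -17, -12) = -12
K (Bob): min(-8, 19, -1) = -8
J (Alice): max(-8, 4, -1) = 4
Root (Bob): min(-5, -12, 4) = -12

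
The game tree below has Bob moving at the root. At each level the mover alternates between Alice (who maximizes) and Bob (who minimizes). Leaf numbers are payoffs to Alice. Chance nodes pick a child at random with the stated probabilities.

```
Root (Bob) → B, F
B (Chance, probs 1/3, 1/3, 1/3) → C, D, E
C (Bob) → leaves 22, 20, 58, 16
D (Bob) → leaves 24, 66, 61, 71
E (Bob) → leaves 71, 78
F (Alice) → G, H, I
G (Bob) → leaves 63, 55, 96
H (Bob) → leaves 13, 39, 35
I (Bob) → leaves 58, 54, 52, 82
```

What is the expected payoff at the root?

C (Bob): min(22, 20, 58, 16) = 16
D (Bob): min(24, 66, 61, 71) = 24
E (Bob): min(71, 78) = 71
B (Chance): 1/3·16 + 1/3·24 + 1/3·71 = 37
G (Bob): min(63, 55, 96) = 55
H (Bob): min(13, 39, 35) = 13
I (Bob): min(58, 54, 52, 82) = 52
F (Alice): max(55, 13, 52) = 55
Root (Bob): min(37, 55) = 37

37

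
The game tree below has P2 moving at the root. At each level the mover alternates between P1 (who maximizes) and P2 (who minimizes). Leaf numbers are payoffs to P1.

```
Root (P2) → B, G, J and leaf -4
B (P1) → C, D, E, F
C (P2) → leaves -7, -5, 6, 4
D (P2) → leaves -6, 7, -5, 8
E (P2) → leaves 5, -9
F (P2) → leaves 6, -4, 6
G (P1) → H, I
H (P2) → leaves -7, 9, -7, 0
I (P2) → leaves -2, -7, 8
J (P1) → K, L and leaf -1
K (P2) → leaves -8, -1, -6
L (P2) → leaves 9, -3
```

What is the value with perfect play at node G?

H: min(-7, 9, -7, 0) = -7
I: min(-2, -7, 8) = -7
G: max(-7, -7) = -7

-7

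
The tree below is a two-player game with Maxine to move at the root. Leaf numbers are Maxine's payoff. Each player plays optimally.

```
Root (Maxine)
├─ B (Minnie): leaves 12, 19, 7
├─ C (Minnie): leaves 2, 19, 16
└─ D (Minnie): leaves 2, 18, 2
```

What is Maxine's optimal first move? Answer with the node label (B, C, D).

B

B (Minnie): min(12, 19, 7) = 7
C (Minnie): min(2, 19, 16) = 2
D (Minnie): min(2, 18, 2) = 2
Root (Maxine): max(7, 2, 2) = 7
Maxine picks the child with the highest value: B (value 7).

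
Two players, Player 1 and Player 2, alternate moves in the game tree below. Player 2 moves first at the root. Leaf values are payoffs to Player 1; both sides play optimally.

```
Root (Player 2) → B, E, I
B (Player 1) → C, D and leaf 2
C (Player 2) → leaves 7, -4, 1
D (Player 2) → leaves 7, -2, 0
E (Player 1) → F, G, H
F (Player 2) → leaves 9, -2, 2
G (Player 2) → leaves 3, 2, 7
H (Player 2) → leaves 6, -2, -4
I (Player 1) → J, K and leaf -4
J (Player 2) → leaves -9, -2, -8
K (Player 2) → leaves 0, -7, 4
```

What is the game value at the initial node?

-4

C (Player 2): min(7, -4, 1) = -4
D (Player 2): min(7, -2, 0) = -2
B (Player 1): max(-4, -2, 2) = 2
F (Player 2): min(9, -2, 2) = -2
G (Player 2): min(3, 2, 7) = 2
H (Player 2): min(6, -2, -4) = -4
E (Player 1): max(-2, 2, -4) = 2
J (Player 2): min(-9, -2, -8) = -9
K (Player 2): min(0, -7, 4) = -7
I (Player 1): max(-9, -7, -4) = -4
Root (Player 2): min(2, 2, -4) = -4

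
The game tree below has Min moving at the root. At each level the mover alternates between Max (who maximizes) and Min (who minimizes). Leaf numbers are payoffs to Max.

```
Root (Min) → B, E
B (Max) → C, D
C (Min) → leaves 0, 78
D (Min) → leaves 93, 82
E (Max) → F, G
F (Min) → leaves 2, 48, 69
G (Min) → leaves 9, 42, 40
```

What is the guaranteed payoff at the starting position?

9

C (Min): min(0, 78) = 0
D (Min): min(93, 82) = 82
B (Max): max(0, 82) = 82
F (Min): min(2, 48, 69) = 2
G (Min): min(9, 42, 40) = 9
E (Max): max(2, 9) = 9
Root (Min): min(82, 9) = 9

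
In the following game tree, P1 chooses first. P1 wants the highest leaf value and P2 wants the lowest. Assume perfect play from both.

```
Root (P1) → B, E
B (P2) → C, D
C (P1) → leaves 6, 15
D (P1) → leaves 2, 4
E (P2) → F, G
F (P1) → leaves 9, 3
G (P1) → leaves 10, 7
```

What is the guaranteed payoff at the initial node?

C (P1): max(6, 15) = 15
D (P1): max(2, 4) = 4
B (P2): min(15, 4) = 4
F (P1): max(9, 3) = 9
G (P1): max(10, 7) = 10
E (P2): min(9, 10) = 9
Root (P1): max(4, 9) = 9

9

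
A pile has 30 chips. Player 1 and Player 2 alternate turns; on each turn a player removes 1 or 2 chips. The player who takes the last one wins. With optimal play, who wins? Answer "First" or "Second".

Second

Mark each pile size as W (mover wins) or L (mover loses):
i:   0  1  2  3  4  5  6  7  8  9 10 11 12 13 14 15 16 17 18 19 20 21 22 23 24 25 26 27 28 29 30
     L  W  W  L  W  W  L  W  W  L  W  W  L  W  W  L  W  W  L  W  W  L  W  W  L  W  W  L  W  W  L
Position 30 is L, so the second player wins.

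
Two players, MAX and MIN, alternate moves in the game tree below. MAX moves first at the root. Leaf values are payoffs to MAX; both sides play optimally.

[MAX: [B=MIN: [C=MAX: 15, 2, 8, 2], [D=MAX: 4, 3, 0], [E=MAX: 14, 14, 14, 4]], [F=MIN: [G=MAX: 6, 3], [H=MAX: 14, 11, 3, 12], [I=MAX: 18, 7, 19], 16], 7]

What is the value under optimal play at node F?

6

G: max(6, 3) = 6
H: max(14, 11, 3, 12) = 14
I: max(18, 7, 19) = 19
F: min(6, 14, 19, 16) = 6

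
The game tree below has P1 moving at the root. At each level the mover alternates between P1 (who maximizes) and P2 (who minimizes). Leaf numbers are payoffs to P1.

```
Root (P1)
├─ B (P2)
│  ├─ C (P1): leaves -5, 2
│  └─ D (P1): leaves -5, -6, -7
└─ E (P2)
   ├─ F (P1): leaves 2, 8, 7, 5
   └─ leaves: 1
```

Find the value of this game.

C (P1): max(-5, 2) = 2
D (P1): max(-5, -6, -7) = -5
B (P2): min(2, -5) = -5
F (P1): max(2, 8, 7, 5) = 8
E (P2): min(8, 1) = 1
Root (P1): max(-5, 1) = 1

1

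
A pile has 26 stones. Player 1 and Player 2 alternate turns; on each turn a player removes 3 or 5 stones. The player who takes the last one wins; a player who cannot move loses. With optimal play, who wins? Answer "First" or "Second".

W/L table (W = player to move can force a win):
i:   0  1  2  3  4  5  6  7  8  9 10 11 12 13 14 15 16 17 18 19 20 21 22 23 24 25 26
     L  L  L  W  W  W  W  W  L  L  L  W  W  W  W  W  L  L  L  W  W  W  W  W  L  L  L
Position 26 is L, so the second player wins.

Second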